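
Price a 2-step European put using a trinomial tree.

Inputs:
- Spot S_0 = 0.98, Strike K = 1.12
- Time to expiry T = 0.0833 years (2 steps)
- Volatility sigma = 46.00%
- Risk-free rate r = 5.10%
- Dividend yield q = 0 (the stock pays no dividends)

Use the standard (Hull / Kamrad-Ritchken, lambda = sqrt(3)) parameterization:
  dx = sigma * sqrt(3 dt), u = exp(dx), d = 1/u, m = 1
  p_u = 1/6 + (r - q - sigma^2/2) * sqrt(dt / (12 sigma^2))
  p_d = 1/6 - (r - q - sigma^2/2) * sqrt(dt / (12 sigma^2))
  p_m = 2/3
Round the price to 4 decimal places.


Answer: Price = V(0,0) = 0.1483

Derivation:
dt = T/N = 0.041650; dx = sigma*sqrt(3*dt) = 0.162602
u = exp(dx) = 1.176568; d = 1/u = 0.849929
p_u = 0.159648, p_m = 0.666667, p_d = 0.173685
Discount per step: exp(-r*dt) = 0.997878
Stock lattice S(k, j) with j the centered position index:
  k=0: S(0,+0) = 0.9800
  k=1: S(1,-1) = 0.8329; S(1,+0) = 0.9800; S(1,+1) = 1.1530
  k=2: S(2,-2) = 0.7079; S(2,-1) = 0.8329; S(2,+0) = 0.9800; S(2,+1) = 1.1530; S(2,+2) = 1.3566
Terminal payoffs V(N, j) = max(K - S_T, 0):
  V(2,-2) = 0.412068; V(2,-1) = 0.287069; V(2,+0) = 0.140000; V(2,+1) = 0.000000; V(2,+2) = 0.000000
Backward induction: V(k, j) = exp(-r*dt) * [p_u * V(k+1, j+1) + p_m * V(k+1, j) + p_d * V(k+1, j-1)]
  V(1,-1) = exp(-r*dt) * [p_u*0.140000 + p_m*0.287069 + p_d*0.412068] = 0.284695
  V(1,+0) = exp(-r*dt) * [p_u*0.000000 + p_m*0.140000 + p_d*0.287069] = 0.142889
  V(1,+1) = exp(-r*dt) * [p_u*0.000000 + p_m*0.000000 + p_d*0.140000] = 0.024264
  V(0,+0) = exp(-r*dt) * [p_u*0.024264 + p_m*0.142889 + p_d*0.284695] = 0.148265


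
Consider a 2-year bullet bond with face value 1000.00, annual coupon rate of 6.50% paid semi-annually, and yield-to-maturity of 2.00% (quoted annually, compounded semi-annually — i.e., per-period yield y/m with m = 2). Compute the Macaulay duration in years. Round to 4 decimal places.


Answer: Macaulay duration = 1.9118 years

Derivation:
Coupon per period c = face * coupon_rate / m = 32.500000
Periods per year m = 2; per-period yield y/m = 0.010000
Number of cashflows N = 4
Cashflows (t years, CF_t, discount factor 1/(1+y/m)^(m*t), PV):
  t = 0.5000: CF_t = 32.500000, DF = 0.990099, PV = 32.178218
  t = 1.0000: CF_t = 32.500000, DF = 0.980296, PV = 31.859622
  t = 1.5000: CF_t = 32.500000, DF = 0.970590, PV = 31.544180
  t = 2.0000: CF_t = 1032.500000, DF = 0.960980, PV = 992.212206
Price P = sum_t PV_t = 1087.794225
Macaulay numerator sum_t t * PV_t:
  t * PV_t at t = 0.5000: 16.089109
  t * PV_t at t = 1.0000: 31.859622
  t * PV_t at t = 1.5000: 47.316270
  t * PV_t at t = 2.0000: 1984.424411
Macaulay duration D = (sum_t t * PV_t) / P = 2079.689412 / 1087.794225 = 1.911841


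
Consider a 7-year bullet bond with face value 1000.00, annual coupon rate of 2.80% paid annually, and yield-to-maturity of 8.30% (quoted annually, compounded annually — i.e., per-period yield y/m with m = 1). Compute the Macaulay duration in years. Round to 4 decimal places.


Coupon per period c = face * coupon_rate / m = 28.000000
Periods per year m = 1; per-period yield y/m = 0.083000
Number of cashflows N = 7
Cashflows (t years, CF_t, discount factor 1/(1+y/m)^(m*t), PV):
  t = 1.0000: CF_t = 28.000000, DF = 0.923361, PV = 25.854109
  t = 2.0000: CF_t = 28.000000, DF = 0.852596, PV = 23.872677
  t = 3.0000: CF_t = 28.000000, DF = 0.787254, PV = 22.043100
  t = 4.0000: CF_t = 28.000000, DF = 0.726919, PV = 20.353739
  t = 5.0000: CF_t = 28.000000, DF = 0.671209, PV = 18.793850
  t = 6.0000: CF_t = 28.000000, DF = 0.619768, PV = 17.353508
  t = 7.0000: CF_t = 1028.000000, DF = 0.572270, PV = 588.293322
Price P = sum_t PV_t = 716.564304
Macaulay numerator sum_t t * PV_t:
  t * PV_t at t = 1.0000: 25.854109
  t * PV_t at t = 2.0000: 47.745354
  t * PV_t at t = 3.0000: 66.129299
  t * PV_t at t = 4.0000: 81.414957
  t * PV_t at t = 5.0000: 93.969248
  t * PV_t at t = 6.0000: 104.121051
  t * PV_t at t = 7.0000: 4118.053252
Macaulay duration D = (sum_t t * PV_t) / P = 4537.287268 / 716.564304 = 6.332003

Answer: Macaulay duration = 6.3320 years


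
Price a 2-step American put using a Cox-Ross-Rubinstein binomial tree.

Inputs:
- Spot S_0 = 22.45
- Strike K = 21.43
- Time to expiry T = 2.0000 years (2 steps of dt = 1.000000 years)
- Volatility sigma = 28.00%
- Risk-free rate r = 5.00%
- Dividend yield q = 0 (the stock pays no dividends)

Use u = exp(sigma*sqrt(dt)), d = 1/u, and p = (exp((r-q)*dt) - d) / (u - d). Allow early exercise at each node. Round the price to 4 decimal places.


Answer: Price = V(0,0) = 2.0341

Derivation:
dt = T/N = 1.000000
u = exp(sigma*sqrt(dt)) = 1.323130; d = 1/u = 0.755784
p = (exp((r-q)*dt) - d) / (u - d) = 0.520824
Discount per step: exp(-r*dt) = 0.951229
Stock lattice S(k, i) with i counting down-moves:
  k=0: S(0,0) = 22.4500
  k=1: S(1,0) = 29.7043; S(1,1) = 16.9673
  k=2: S(2,0) = 39.3026; S(2,1) = 22.4500; S(2,2) = 12.8236
Terminal payoffs V(N, i) = max(K - S_T, 0):
  V(2,0) = 0.000000; V(2,1) = 0.000000; V(2,2) = 8.606357
Backward induction: V(k, i) = exp(-r*dt) * [p * V(k+1, i) + (1-p) * V(k+1, i+1)]; then take max(V_cont, immediate exercise) for American.
  V(1,0) = exp(-r*dt) * [p*0.000000 + (1-p)*0.000000] = 0.000000; exercise = 0.000000; V(1,0) = max -> 0.000000
  V(1,1) = exp(-r*dt) * [p*0.000000 + (1-p)*8.606357] = 3.922833; exercise = 4.462655; V(1,1) = max -> 4.462655
  V(0,0) = exp(-r*dt) * [p*0.000000 + (1-p)*4.462655] = 2.034107; exercise = 0.000000; V(0,0) = max -> 2.034107


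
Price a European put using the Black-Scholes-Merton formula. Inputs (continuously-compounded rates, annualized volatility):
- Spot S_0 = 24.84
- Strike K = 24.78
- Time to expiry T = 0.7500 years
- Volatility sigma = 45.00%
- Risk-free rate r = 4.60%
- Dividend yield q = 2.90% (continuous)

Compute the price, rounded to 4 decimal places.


Answer: Price = 3.5466

Derivation:
d1 = (ln(S/K) + (r - q + 0.5*sigma^2) * T) / (sigma * sqrt(T)) = 0.23377780
d2 = d1 - sigma * sqrt(T) = -0.15593363
exp(-rT) = 0.96608834; exp(-qT) = 0.97848483
P = K * exp(-rT) * N(-d2) - S_0 * exp(-qT) * N(-d1)
N(-d1) = 0.40757874; N(-d2) = 0.56195733
P = 24.7800 * 0.96608834 * 0.56195733 - 24.8400 * 0.97848483 * 0.40757874 = 3.5466


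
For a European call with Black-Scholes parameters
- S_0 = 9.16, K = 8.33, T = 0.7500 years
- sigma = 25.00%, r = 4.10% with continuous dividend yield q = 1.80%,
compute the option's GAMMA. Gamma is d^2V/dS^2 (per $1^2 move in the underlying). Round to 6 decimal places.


Answer: Gamma = 0.163085

Derivation:
d1 = 0.6266339159; d2 = 0.4101275649
phi(d1) = 0.3278255849; exp(-qT) = 0.9865907163; exp(-rT) = 0.9697179723
Gamma = exp(-qT) * phi(d1) / (S * sigma * sqrt(T)) = 0.9865907163 * 0.3278255849 / (9.1600 * 0.2500 * 0.8660254038) = 0.163085


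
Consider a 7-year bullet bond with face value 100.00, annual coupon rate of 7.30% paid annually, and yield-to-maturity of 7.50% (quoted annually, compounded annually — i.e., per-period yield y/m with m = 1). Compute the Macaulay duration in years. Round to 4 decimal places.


Answer: Macaulay duration = 5.7151 years

Derivation:
Coupon per period c = face * coupon_rate / m = 7.300000
Periods per year m = 1; per-period yield y/m = 0.075000
Number of cashflows N = 7
Cashflows (t years, CF_t, discount factor 1/(1+y/m)^(m*t), PV):
  t = 1.0000: CF_t = 7.300000, DF = 0.930233, PV = 6.790698
  t = 2.0000: CF_t = 7.300000, DF = 0.865333, PV = 6.316928
  t = 3.0000: CF_t = 7.300000, DF = 0.804961, PV = 5.876212
  t = 4.0000: CF_t = 7.300000, DF = 0.748801, PV = 5.466244
  t = 5.0000: CF_t = 7.300000, DF = 0.696559, PV = 5.084878
  t = 6.0000: CF_t = 7.300000, DF = 0.647962, PV = 4.730119
  t = 7.0000: CF_t = 107.300000, DF = 0.602755, PV = 64.675601
Price P = sum_t PV_t = 98.940680
Macaulay numerator sum_t t * PV_t:
  t * PV_t at t = 1.0000: 6.790698
  t * PV_t at t = 2.0000: 12.633856
  t * PV_t at t = 3.0000: 17.628636
  t * PV_t at t = 4.0000: 21.864975
  t * PV_t at t = 5.0000: 25.424390
  t * PV_t at t = 6.0000: 28.380715
  t * PV_t at t = 7.0000: 452.729206
Macaulay duration D = (sum_t t * PV_t) / P = 565.452476 / 98.940680 = 5.715066


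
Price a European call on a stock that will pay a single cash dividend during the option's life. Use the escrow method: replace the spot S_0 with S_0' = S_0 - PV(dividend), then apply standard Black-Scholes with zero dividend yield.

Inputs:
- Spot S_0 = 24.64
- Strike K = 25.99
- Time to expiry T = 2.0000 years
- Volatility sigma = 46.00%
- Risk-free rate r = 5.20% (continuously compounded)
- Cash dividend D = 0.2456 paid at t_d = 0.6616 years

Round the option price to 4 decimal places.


Answer: Price = 6.5999

Derivation:
PV(D) = D * exp(-r * t_d) = 0.2456 * 0.96618186 = 0.23729427
S_0' = S_0 - PV(D) = 24.6400 - 0.23729427 = 24.40270573
d1 = (ln(S_0'/K) + (r + sigma^2/2)*T) / (sigma*sqrt(T)) = 0.38826644
d2 = d1 - sigma*sqrt(T) = -0.26227180
exp(-rT) = 0.90122530
N(d1) = 0.65109057; N(d2) = 0.39655595
C = S_0' * N(d1) - K * exp(-rT) * N(d2) = 24.40270573 * 0.65109057 - 25.9900 * 0.90122530 * 0.39655595 = 6.5999


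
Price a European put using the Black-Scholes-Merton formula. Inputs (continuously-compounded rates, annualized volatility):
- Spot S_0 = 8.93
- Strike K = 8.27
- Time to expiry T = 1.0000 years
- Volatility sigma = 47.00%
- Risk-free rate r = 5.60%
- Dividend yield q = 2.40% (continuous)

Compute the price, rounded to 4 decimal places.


d1 = (ln(S/K) + (r - q + 0.5*sigma^2) * T) / (sigma * sqrt(T)) = 0.46645082
d2 = d1 - sigma * sqrt(T) = -0.00354918
exp(-rT) = 0.94553914; exp(-qT) = 0.97628571
P = K * exp(-rT) * N(-d2) - S_0 * exp(-qT) * N(-d1)
N(-d1) = 0.32044642; N(-d2) = 0.50141591
P = 8.2700 * 0.94553914 * 0.50141591 - 8.9300 * 0.97628571 * 0.32044642 = 1.1272

Answer: Price = 1.1272


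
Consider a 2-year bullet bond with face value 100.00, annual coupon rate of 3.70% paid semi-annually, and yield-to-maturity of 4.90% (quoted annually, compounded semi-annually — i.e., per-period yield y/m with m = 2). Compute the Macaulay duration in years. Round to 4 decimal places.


Coupon per period c = face * coupon_rate / m = 1.850000
Periods per year m = 2; per-period yield y/m = 0.024500
Number of cashflows N = 4
Cashflows (t years, CF_t, discount factor 1/(1+y/m)^(m*t), PV):
  t = 0.5000: CF_t = 1.850000, DF = 0.976086, PV = 1.805759
  t = 1.0000: CF_t = 1.850000, DF = 0.952744, PV = 1.762576
  t = 1.5000: CF_t = 1.850000, DF = 0.929960, PV = 1.720425
  t = 2.0000: CF_t = 101.850000, DF = 0.907721, PV = 92.451334
Price P = sum_t PV_t = 97.740094
Macaulay numerator sum_t t * PV_t:
  t * PV_t at t = 0.5000: 0.902879
  t * PV_t at t = 1.0000: 1.762576
  t * PV_t at t = 1.5000: 2.580638
  t * PV_t at t = 2.0000: 184.902668
Macaulay duration D = (sum_t t * PV_t) / P = 190.148761 / 97.740094 = 1.945453

Answer: Macaulay duration = 1.9455 years


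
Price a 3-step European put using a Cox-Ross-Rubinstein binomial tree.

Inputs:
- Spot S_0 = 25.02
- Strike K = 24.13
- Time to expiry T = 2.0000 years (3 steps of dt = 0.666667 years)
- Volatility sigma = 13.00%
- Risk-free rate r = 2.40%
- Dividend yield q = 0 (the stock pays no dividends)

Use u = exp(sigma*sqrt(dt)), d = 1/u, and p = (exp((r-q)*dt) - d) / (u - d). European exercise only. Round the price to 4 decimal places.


dt = T/N = 0.666667
u = exp(sigma*sqrt(dt)) = 1.111983; d = 1/u = 0.899295
p = (exp((r-q)*dt) - d) / (u - d) = 0.549321
Discount per step: exp(-r*dt) = 0.984127
Stock lattice S(k, i) with i counting down-moves:
  k=0: S(0,0) = 25.0200
  k=1: S(1,0) = 27.8218; S(1,1) = 22.5004
  k=2: S(2,0) = 30.9374; S(2,1) = 25.0200; S(2,2) = 20.2344
  k=3: S(3,0) = 34.4018; S(3,1) = 27.8218; S(3,2) = 22.5004; S(3,3) = 18.1967
Terminal payoffs V(N, i) = max(K - S_T, 0):
  V(3,0) = 0.000000; V(3,1) = 0.000000; V(3,2) = 1.629648; V(3,3) = 5.933271
Backward induction: V(k, i) = exp(-r*dt) * [p * V(k+1, i) + (1-p) * V(k+1, i+1)].
  V(2,0) = exp(-r*dt) * [p*0.000000 + (1-p)*0.000000] = 0.000000
  V(2,1) = exp(-r*dt) * [p*0.000000 + (1-p)*1.629648] = 0.722790
  V(2,2) = exp(-r*dt) * [p*1.629648 + (1-p)*5.933271] = 3.512546
  V(1,0) = exp(-r*dt) * [p*0.000000 + (1-p)*0.722790] = 0.320576
  V(1,1) = exp(-r*dt) * [p*0.722790 + (1-p)*3.512546] = 1.948644
  V(0,0) = exp(-r*dt) * [p*0.320576 + (1-p)*1.948644] = 1.037577

Answer: Price = V(0,0) = 1.0376


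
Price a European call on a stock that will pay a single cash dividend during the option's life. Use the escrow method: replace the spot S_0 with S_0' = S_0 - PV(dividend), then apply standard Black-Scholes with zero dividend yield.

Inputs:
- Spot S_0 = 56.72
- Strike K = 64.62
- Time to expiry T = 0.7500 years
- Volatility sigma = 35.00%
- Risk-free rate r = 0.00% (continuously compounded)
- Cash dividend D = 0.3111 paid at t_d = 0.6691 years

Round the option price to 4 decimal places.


PV(D) = D * exp(-r * t_d) = 0.3111 * 1.00000000 = 0.31110000
S_0' = S_0 - PV(D) = 56.7200 - 0.31110000 = 56.40890000
d1 = (ln(S_0'/K) + (r + sigma^2/2)*T) / (sigma*sqrt(T)) = -0.29678942
d2 = d1 - sigma*sqrt(T) = -0.59989831
exp(-rT) = 1.00000000
N(d1) = 0.38331364; N(d2) = 0.27428700
C = S_0' * N(d1) - K * exp(-rT) * N(d2) = 56.40890000 * 0.38331364 - 64.6200 * 1.00000000 * 0.27428700 = 3.8979

Answer: Price = 3.8979


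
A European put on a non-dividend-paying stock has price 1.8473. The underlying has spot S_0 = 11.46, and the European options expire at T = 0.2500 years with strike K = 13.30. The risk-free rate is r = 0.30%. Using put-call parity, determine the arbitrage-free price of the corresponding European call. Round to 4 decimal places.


Answer: Call price = 0.0173

Derivation:
Put-call parity: C - P = S_0 * exp(-qT) - K * exp(-rT).
S_0 * exp(-qT) = 11.4600 * 1.00000000 = 11.46000000
K * exp(-rT) = 13.3000 * 0.99925028 = 13.29002874
C = P + S*exp(-qT) - K*exp(-rT)
C = 1.8473 + 11.46000000 - 13.29002874 = 0.0173


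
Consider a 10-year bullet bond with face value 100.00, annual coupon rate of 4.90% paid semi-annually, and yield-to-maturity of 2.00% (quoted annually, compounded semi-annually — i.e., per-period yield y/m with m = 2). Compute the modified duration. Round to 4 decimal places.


Answer: Modified duration = 8.1956

Derivation:
Coupon per period c = face * coupon_rate / m = 2.450000
Periods per year m = 2; per-period yield y/m = 0.010000
Number of cashflows N = 20
Cashflows (t years, CF_t, discount factor 1/(1+y/m)^(m*t), PV):
  t = 0.5000: CF_t = 2.450000, DF = 0.990099, PV = 2.425743
  t = 1.0000: CF_t = 2.450000, DF = 0.980296, PV = 2.401725
  t = 1.5000: CF_t = 2.450000, DF = 0.970590, PV = 2.377946
  t = 2.0000: CF_t = 2.450000, DF = 0.960980, PV = 2.354402
  t = 2.5000: CF_t = 2.450000, DF = 0.951466, PV = 2.331091
  t = 3.0000: CF_t = 2.450000, DF = 0.942045, PV = 2.308011
  t = 3.5000: CF_t = 2.450000, DF = 0.932718, PV = 2.285159
  t = 4.0000: CF_t = 2.450000, DF = 0.923483, PV = 2.262534
  t = 4.5000: CF_t = 2.450000, DF = 0.914340, PV = 2.240133
  t = 5.0000: CF_t = 2.450000, DF = 0.905287, PV = 2.217953
  t = 5.5000: CF_t = 2.450000, DF = 0.896324, PV = 2.195993
  t = 6.0000: CF_t = 2.450000, DF = 0.887449, PV = 2.174251
  t = 6.5000: CF_t = 2.450000, DF = 0.878663, PV = 2.152723
  t = 7.0000: CF_t = 2.450000, DF = 0.869963, PV = 2.131409
  t = 7.5000: CF_t = 2.450000, DF = 0.861349, PV = 2.110306
  t = 8.0000: CF_t = 2.450000, DF = 0.852821, PV = 2.089412
  t = 8.5000: CF_t = 2.450000, DF = 0.844377, PV = 2.068725
  t = 9.0000: CF_t = 2.450000, DF = 0.836017, PV = 2.048242
  t = 9.5000: CF_t = 2.450000, DF = 0.827740, PV = 2.027963
  t = 10.0000: CF_t = 102.450000, DF = 0.819544, PV = 83.962331
Price P = sum_t PV_t = 126.166052
First compute Macaulay numerator sum_t t * PV_t:
  t * PV_t at t = 0.5000: 1.212871
  t * PV_t at t = 1.0000: 2.401725
  t * PV_t at t = 1.5000: 3.566919
  t * PV_t at t = 2.0000: 4.708804
  t * PV_t at t = 2.5000: 5.827727
  t * PV_t at t = 3.0000: 6.924032
  t * PV_t at t = 3.5000: 7.998057
  t * PV_t at t = 4.0000: 9.050136
  t * PV_t at t = 4.5000: 10.080597
  t * PV_t at t = 5.0000: 11.089765
  t * PV_t at t = 5.5000: 12.077962
  t * PV_t at t = 6.0000: 13.045504
  t * PV_t at t = 6.5000: 13.992702
  t * PV_t at t = 7.0000: 14.919865
  t * PV_t at t = 7.5000: 15.827297
  t * PV_t at t = 8.0000: 16.715297
  t * PV_t at t = 8.5000: 17.584161
  t * PV_t at t = 9.0000: 18.434182
  t * PV_t at t = 9.5000: 19.265647
  t * PV_t at t = 10.0000: 839.623310
Macaulay duration D = 1044.346559 / 126.166052 = 8.277556
Modified duration = D / (1 + y/m) = 8.277556 / (1 + 0.010000) = 8.195600


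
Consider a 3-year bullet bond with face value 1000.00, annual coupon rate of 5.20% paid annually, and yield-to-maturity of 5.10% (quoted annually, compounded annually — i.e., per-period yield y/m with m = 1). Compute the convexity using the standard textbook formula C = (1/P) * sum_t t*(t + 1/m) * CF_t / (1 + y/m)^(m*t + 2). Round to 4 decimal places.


Coupon per period c = face * coupon_rate / m = 52.000000
Periods per year m = 1; per-period yield y/m = 0.051000
Number of cashflows N = 3
Cashflows (t years, CF_t, discount factor 1/(1+y/m)^(m*t), PV):
  t = 1.0000: CF_t = 52.000000, DF = 0.951475, PV = 49.476689
  t = 2.0000: CF_t = 52.000000, DF = 0.905304, PV = 47.075822
  t = 3.0000: CF_t = 1052.000000, DF = 0.861374, PV = 906.165642
Price P = sum_t PV_t = 1002.718153
Convexity numerator sum_t t*(t + 1/m) * CF_t / (1+y/m)^(m*t + 2):
  t = 1.0000: term = 89.582915
  t = 2.0000: term = 255.707655
  t = 3.0000: term = 9844.267486
Convexity = (1/P) * sum = 10189.558056 / 1002.718153 = 10.161936

Answer: Convexity = 10.1619


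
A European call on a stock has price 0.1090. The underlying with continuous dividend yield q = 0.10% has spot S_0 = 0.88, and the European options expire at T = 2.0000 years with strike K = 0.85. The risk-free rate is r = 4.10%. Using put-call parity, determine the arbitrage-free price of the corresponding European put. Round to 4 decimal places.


Answer: Put price = 0.0138

Derivation:
Put-call parity: C - P = S_0 * exp(-qT) - K * exp(-rT).
S_0 * exp(-qT) = 0.8800 * 0.99800200 = 0.87824176
K * exp(-rT) = 0.8500 * 0.92127196 = 0.78308116
P = C - S*exp(-qT) + K*exp(-rT)
P = 0.1090 - 0.87824176 + 0.78308116 = 0.0138


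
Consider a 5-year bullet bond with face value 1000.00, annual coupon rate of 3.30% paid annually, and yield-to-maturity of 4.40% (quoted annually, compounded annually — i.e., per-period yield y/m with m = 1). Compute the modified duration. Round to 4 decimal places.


Coupon per period c = face * coupon_rate / m = 33.000000
Periods per year m = 1; per-period yield y/m = 0.044000
Number of cashflows N = 5
Cashflows (t years, CF_t, discount factor 1/(1+y/m)^(m*t), PV):
  t = 1.0000: CF_t = 33.000000, DF = 0.957854, PV = 31.609195
  t = 2.0000: CF_t = 33.000000, DF = 0.917485, PV = 30.277007
  t = 3.0000: CF_t = 33.000000, DF = 0.878817, PV = 29.000965
  t = 4.0000: CF_t = 33.000000, DF = 0.841779, PV = 27.778702
  t = 5.0000: CF_t = 1033.000000, DF = 0.806302, PV = 832.909524
Price P = sum_t PV_t = 951.575393
First compute Macaulay numerator sum_t t * PV_t:
  t * PV_t at t = 1.0000: 31.609195
  t * PV_t at t = 2.0000: 60.554014
  t * PV_t at t = 3.0000: 87.002894
  t * PV_t at t = 4.0000: 111.114807
  t * PV_t at t = 5.0000: 4164.547621
Macaulay duration D = 4454.828531 / 951.575393 = 4.681530
Modified duration = D / (1 + y/m) = 4.681530 / (1 + 0.044000) = 4.484224

Answer: Modified duration = 4.4842


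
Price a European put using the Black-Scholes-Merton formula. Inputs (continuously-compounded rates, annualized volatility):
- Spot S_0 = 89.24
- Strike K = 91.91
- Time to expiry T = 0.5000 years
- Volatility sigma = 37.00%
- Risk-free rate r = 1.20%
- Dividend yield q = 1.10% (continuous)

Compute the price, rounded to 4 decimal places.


Answer: Price = 10.7347

Derivation:
d1 = (ln(S/K) + (r - q + 0.5*sigma^2) * T) / (sigma * sqrt(T)) = 0.02004564
d2 = d1 - sigma * sqrt(T) = -0.24158386
exp(-rT) = 0.99401796; exp(-qT) = 0.99451510
P = K * exp(-rT) * N(-d2) - S_0 * exp(-qT) * N(-d1)
N(-d1) = 0.49200348; N(-d2) = 0.59544869
P = 91.9100 * 0.99401796 * 0.59544869 - 89.2400 * 0.99451510 * 0.49200348 = 10.7347


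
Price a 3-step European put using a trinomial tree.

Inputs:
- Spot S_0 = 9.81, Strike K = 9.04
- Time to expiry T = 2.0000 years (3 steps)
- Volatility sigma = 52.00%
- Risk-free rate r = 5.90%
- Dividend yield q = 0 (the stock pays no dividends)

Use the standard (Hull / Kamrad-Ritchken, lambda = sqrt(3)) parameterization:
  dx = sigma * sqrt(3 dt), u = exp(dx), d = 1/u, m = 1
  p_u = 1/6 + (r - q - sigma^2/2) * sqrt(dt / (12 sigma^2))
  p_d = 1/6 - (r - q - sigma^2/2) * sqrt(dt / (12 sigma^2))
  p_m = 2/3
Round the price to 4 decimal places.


dt = T/N = 0.666667; dx = sigma*sqrt(3*dt) = 0.735391
u = exp(dx) = 2.086298; d = 1/u = 0.479318
p_u = 0.132127, p_m = 0.666667, p_d = 0.201206
Discount per step: exp(-r*dt) = 0.961430
Stock lattice S(k, j) with j the centered position index:
  k=0: S(0,+0) = 9.8100
  k=1: S(1,-1) = 4.7021; S(1,+0) = 9.8100; S(1,+1) = 20.4666
  k=2: S(2,-2) = 2.2538; S(2,-1) = 4.7021; S(2,+0) = 9.8100; S(2,+1) = 20.4666; S(2,+2) = 42.6994
  k=3: S(3,-3) = 1.0803; S(3,-2) = 2.2538; S(3,-1) = 4.7021; S(3,+0) = 9.8100; S(3,+1) = 20.4666; S(3,+2) = 42.6994; S(3,+3) = 89.0836
Terminal payoffs V(N, j) = max(K - S_T, 0):
  V(3,-3) = 7.959710; V(3,-2) = 6.786194; V(3,-1) = 4.337891; V(3,+0) = 0.000000; V(3,+1) = 0.000000; V(3,+2) = 0.000000; V(3,+3) = 0.000000
Backward induction: V(k, j) = exp(-r*dt) * [p_u * V(k+1, j+1) + p_m * V(k+1, j) + p_d * V(k+1, j-1)]
  V(2,-2) = exp(-r*dt) * [p_u*4.337891 + p_m*6.786194 + p_d*7.959710] = 6.440453
  V(2,-1) = exp(-r*dt) * [p_u*0.000000 + p_m*4.337891 + p_d*6.786194] = 4.093146
  V(2,+0) = exp(-r*dt) * [p_u*0.000000 + p_m*0.000000 + p_d*4.337891] = 0.839146
  V(2,+1) = exp(-r*dt) * [p_u*0.000000 + p_m*0.000000 + p_d*0.000000] = 0.000000
  V(2,+2) = exp(-r*dt) * [p_u*0.000000 + p_m*0.000000 + p_d*0.000000] = 0.000000
  V(1,-1) = exp(-r*dt) * [p_u*0.839146 + p_m*4.093146 + p_d*6.440453] = 3.975991
  V(1,+0) = exp(-r*dt) * [p_u*0.000000 + p_m*0.839146 + p_d*4.093146] = 1.329655
  V(1,+1) = exp(-r*dt) * [p_u*0.000000 + p_m*0.000000 + p_d*0.839146] = 0.162329
  V(0,+0) = exp(-r*dt) * [p_u*0.162329 + p_m*1.329655 + p_d*3.975991] = 1.642006

Answer: Price = V(0,0) = 1.6420


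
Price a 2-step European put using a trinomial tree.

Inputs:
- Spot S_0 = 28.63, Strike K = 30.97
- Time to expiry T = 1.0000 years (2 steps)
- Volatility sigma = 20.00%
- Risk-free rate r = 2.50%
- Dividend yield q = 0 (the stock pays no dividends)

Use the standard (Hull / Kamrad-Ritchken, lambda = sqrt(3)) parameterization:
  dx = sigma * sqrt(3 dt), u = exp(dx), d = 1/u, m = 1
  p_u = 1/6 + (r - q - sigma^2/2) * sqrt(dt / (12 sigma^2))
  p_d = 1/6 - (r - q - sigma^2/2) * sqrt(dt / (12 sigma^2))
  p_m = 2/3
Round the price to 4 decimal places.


Answer: Price = V(0,0) = 3.2813

Derivation:
dt = T/N = 0.500000; dx = sigma*sqrt(3*dt) = 0.244949
u = exp(dx) = 1.277556; d = 1/u = 0.782744
p_u = 0.171770, p_m = 0.666667, p_d = 0.161564
Discount per step: exp(-r*dt) = 0.987578
Stock lattice S(k, j) with j the centered position index:
  k=0: S(0,+0) = 28.6300
  k=1: S(1,-1) = 22.4100; S(1,+0) = 28.6300; S(1,+1) = 36.5764
  k=2: S(2,-2) = 17.5413; S(2,-1) = 22.4100; S(2,+0) = 28.6300; S(2,+1) = 36.5764; S(2,+2) = 46.7284
Terminal payoffs V(N, j) = max(K - S_T, 0):
  V(2,-2) = 13.428716; V(2,-1) = 8.560026; V(2,+0) = 2.340000; V(2,+1) = 0.000000; V(2,+2) = 0.000000
Backward induction: V(k, j) = exp(-r*dt) * [p_u * V(k+1, j+1) + p_m * V(k+1, j) + p_d * V(k+1, j-1)]
  V(1,-1) = exp(-r*dt) * [p_u*2.340000 + p_m*8.560026 + p_d*13.428716] = 8.175383
  V(1,+0) = exp(-r*dt) * [p_u*0.000000 + p_m*2.340000 + p_d*8.560026] = 2.906430
  V(1,+1) = exp(-r*dt) * [p_u*0.000000 + p_m*0.000000 + p_d*2.340000] = 0.373362
  V(0,+0) = exp(-r*dt) * [p_u*0.373362 + p_m*2.906430 + p_d*8.175383] = 3.281322


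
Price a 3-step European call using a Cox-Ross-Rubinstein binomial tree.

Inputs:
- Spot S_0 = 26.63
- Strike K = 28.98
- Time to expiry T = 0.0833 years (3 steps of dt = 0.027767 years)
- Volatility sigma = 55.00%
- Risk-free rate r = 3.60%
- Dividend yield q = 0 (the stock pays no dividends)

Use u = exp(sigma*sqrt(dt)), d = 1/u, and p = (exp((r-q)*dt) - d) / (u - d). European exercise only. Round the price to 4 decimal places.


dt = T/N = 0.027767
u = exp(sigma*sqrt(dt)) = 1.095979; d = 1/u = 0.912426
p = (exp((r-q)*dt) - d) / (u - d) = 0.482552
Discount per step: exp(-r*dt) = 0.999001
Stock lattice S(k, i) with i counting down-moves:
  k=0: S(0,0) = 26.6300
  k=1: S(1,0) = 29.1859; S(1,1) = 24.2979
  k=2: S(2,0) = 31.9872; S(2,1) = 26.6300; S(2,2) = 22.1700
  k=3: S(3,0) = 35.0573; S(3,1) = 29.1859; S(3,2) = 24.2979; S(3,3) = 20.2285
Terminal payoffs V(N, i) = max(S_T - K, 0):
  V(3,0) = 6.077283; V(3,1) = 0.205930; V(3,2) = 0.000000; V(3,3) = 0.000000
Backward induction: V(k, i) = exp(-r*dt) * [p * V(k+1, i) + (1-p) * V(k+1, i+1)].
  V(2,0) = exp(-r*dt) * [p*6.077283 + (1-p)*0.205930] = 3.036130
  V(2,1) = exp(-r*dt) * [p*0.205930 + (1-p)*0.000000] = 0.099273
  V(2,2) = exp(-r*dt) * [p*0.000000 + (1-p)*0.000000] = 0.000000
  V(1,0) = exp(-r*dt) * [p*3.036130 + (1-p)*0.099273] = 1.514945
  V(1,1) = exp(-r*dt) * [p*0.099273 + (1-p)*0.000000] = 0.047856
  V(0,0) = exp(-r*dt) * [p*1.514945 + (1-p)*0.047856] = 0.755049

Answer: Price = V(0,0) = 0.7550


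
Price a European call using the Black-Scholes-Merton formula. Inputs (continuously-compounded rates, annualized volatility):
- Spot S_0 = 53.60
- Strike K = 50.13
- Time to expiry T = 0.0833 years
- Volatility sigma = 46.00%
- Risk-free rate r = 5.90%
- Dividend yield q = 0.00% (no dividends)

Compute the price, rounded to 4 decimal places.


d1 = (ln(S/K) + (r - q + 0.5*sigma^2) * T) / (sigma * sqrt(T)) = 0.60752370
d2 = d1 - sigma * sqrt(T) = 0.47475970
exp(-rT) = 0.99509736; exp(-qT) = 1.00000000
C = S_0 * exp(-qT) * N(d1) - K * exp(-rT) * N(d2)
N(d1) = 0.72824829; N(d2) = 0.68252087
C = 53.6000 * 1.00000000 * 0.72824829 - 50.1300 * 0.99509736 * 0.68252087 = 4.9871

Answer: Price = 4.9871


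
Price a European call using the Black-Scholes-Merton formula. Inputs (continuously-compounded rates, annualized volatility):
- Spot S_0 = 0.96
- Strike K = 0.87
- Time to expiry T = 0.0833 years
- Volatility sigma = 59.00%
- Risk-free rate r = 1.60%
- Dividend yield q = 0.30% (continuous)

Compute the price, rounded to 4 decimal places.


d1 = (ln(S/K) + (r - q + 0.5*sigma^2) * T) / (sigma * sqrt(T)) = 0.66959410
d2 = d1 - sigma * sqrt(T) = 0.49930984
exp(-rT) = 0.99866809; exp(-qT) = 0.99975013
C = S_0 * exp(-qT) * N(d1) - K * exp(-rT) * N(d2)
N(d1) = 0.74844171; N(d2) = 0.69121944
C = 0.9600 * 0.99975013 * 0.74844171 - 0.8700 * 0.99866809 * 0.69121944 = 0.1178

Answer: Price = 0.1178


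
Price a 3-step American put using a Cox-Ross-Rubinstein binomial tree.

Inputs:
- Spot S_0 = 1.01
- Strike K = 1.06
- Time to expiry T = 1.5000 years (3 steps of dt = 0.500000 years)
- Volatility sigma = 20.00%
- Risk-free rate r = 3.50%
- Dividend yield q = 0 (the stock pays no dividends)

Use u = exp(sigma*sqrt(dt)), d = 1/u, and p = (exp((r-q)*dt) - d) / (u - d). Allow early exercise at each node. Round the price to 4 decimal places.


dt = T/N = 0.500000
u = exp(sigma*sqrt(dt)) = 1.151910; d = 1/u = 0.868123
p = (exp((r-q)*dt) - d) / (u - d) = 0.526912
Discount per step: exp(-r*dt) = 0.982652
Stock lattice S(k, i) with i counting down-moves:
  k=0: S(0,0) = 1.0100
  k=1: S(1,0) = 1.1634; S(1,1) = 0.8768
  k=2: S(2,0) = 1.3402; S(2,1) = 1.0100; S(2,2) = 0.7612
  k=3: S(3,0) = 1.5437; S(3,1) = 1.1634; S(3,2) = 0.8768; S(3,3) = 0.6608
Terminal payoffs V(N, i) = max(K - S_T, 0):
  V(3,0) = 0.000000; V(3,1) = 0.000000; V(3,2) = 0.183195; V(3,3) = 0.399206
Backward induction: V(k, i) = exp(-r*dt) * [p * V(k+1, i) + (1-p) * V(k+1, i+1)]; then take max(V_cont, immediate exercise) for American.
  V(2,0) = exp(-r*dt) * [p*0.000000 + (1-p)*0.000000] = 0.000000; exercise = 0.000000; V(2,0) = max -> 0.000000
  V(2,1) = exp(-r*dt) * [p*0.000000 + (1-p)*0.183195] = 0.085164; exercise = 0.050000; V(2,1) = max -> 0.085164
  V(2,2) = exp(-r*dt) * [p*0.183195 + (1-p)*0.399206] = 0.280437; exercise = 0.298825; V(2,2) = max -> 0.298825
  V(1,0) = exp(-r*dt) * [p*0.000000 + (1-p)*0.085164] = 0.039591; exercise = 0.000000; V(1,0) = max -> 0.039591
  V(1,1) = exp(-r*dt) * [p*0.085164 + (1-p)*0.298825] = 0.183014; exercise = 0.183195; V(1,1) = max -> 0.183195
  V(0,0) = exp(-r*dt) * [p*0.039591 + (1-p)*0.183195] = 0.105663; exercise = 0.050000; V(0,0) = max -> 0.105663

Answer: Price = V(0,0) = 0.1057


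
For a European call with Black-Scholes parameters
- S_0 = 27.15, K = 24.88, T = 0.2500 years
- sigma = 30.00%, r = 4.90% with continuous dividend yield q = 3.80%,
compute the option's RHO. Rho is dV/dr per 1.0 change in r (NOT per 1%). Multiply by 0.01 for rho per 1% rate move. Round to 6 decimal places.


d1 = 0.6754185234; d2 = 0.5254185234
phi(d1) = 0.3175774276; exp(-qT) = 0.9905449824; exp(-rT) = 0.9878247258
N(d2) = 0.7003538603
Rho = K*T*exp(-rT)*N(d2) = 24.8800 * 0.2500 * 0.9878247258 * 0.7003538603 = 4.303163

Answer: Rho = 4.303163


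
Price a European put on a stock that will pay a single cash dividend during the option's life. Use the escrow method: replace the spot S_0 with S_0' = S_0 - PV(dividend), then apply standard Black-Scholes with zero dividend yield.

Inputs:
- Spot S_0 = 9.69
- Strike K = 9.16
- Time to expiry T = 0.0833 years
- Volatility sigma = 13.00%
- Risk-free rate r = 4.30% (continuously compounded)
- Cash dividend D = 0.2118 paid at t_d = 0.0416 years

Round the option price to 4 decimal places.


PV(D) = D * exp(-r * t_d) = 0.2118 * 0.99821280 = 0.21142147
S_0' = S_0 - PV(D) = 9.6900 - 0.21142147 = 9.47857853
d1 = (ln(S_0'/K) + (r + sigma^2/2)*T) / (sigma*sqrt(T)) = 1.02541843
d2 = d1 - sigma*sqrt(T) = 0.98789816
exp(-rT) = 0.99642451
N(-d1) = 0.15258290; N(-d2) = 0.16160126
P = K * exp(-rT) * N(-d2) - S_0' * N(-d1) = 9.1600 * 0.99642451 * 0.16160126 - 9.47857853 * 0.15258290 = 0.0287

Answer: Price = 0.0287


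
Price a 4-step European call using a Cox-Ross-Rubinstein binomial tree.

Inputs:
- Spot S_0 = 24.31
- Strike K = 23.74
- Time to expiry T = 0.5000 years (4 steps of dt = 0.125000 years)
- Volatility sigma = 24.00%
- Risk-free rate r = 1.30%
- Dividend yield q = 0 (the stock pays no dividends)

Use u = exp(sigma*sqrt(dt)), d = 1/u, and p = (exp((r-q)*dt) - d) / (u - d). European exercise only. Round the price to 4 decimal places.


Answer: Price = V(0,0) = 1.9994

Derivation:
dt = T/N = 0.125000
u = exp(sigma*sqrt(dt)) = 1.088557; d = 1/u = 0.918647
p = (exp((r-q)*dt) - d) / (u - d) = 0.488371
Discount per step: exp(-r*dt) = 0.998376
Stock lattice S(k, i) with i counting down-moves:
  k=0: S(0,0) = 24.3100
  k=1: S(1,0) = 26.4628; S(1,1) = 22.3323
  k=2: S(2,0) = 28.8063; S(2,1) = 24.3100; S(2,2) = 20.5155
  k=3: S(3,0) = 31.3573; S(3,1) = 26.4628; S(3,2) = 22.3323; S(3,3) = 18.8465
  k=4: S(4,0) = 34.1342; S(4,1) = 28.8063; S(4,2) = 24.3100; S(4,3) = 20.5155; S(4,4) = 17.3133
Terminal payoffs V(N, i) = max(S_T - K, 0):
  V(4,0) = 10.394174; V(4,1) = 5.066280; V(4,2) = 0.570000; V(4,3) = 0.000000; V(4,4) = 0.000000
Backward induction: V(k, i) = exp(-r*dt) * [p * V(k+1, i) + (1-p) * V(k+1, i+1)].
  V(3,0) = exp(-r*dt) * [p*10.394174 + (1-p)*5.066280] = 7.655819
  V(3,1) = exp(-r*dt) * [p*5.066280 + (1-p)*0.570000] = 2.761363
  V(3,2) = exp(-r*dt) * [p*0.570000 + (1-p)*0.000000] = 0.277920
  V(3,3) = exp(-r*dt) * [p*0.000000 + (1-p)*0.000000] = 0.000000
  V(2,0) = exp(-r*dt) * [p*7.655819 + (1-p)*2.761363] = 5.143310
  V(2,1) = exp(-r*dt) * [p*2.761363 + (1-p)*0.277920] = 1.488341
  V(2,2) = exp(-r*dt) * [p*0.277920 + (1-p)*0.000000] = 0.135508
  V(1,0) = exp(-r*dt) * [p*5.143310 + (1-p)*1.488341] = 3.268008
  V(1,1) = exp(-r*dt) * [p*1.488341 + (1-p)*0.135508] = 0.794900
  V(0,0) = exp(-r*dt) * [p*3.268008 + (1-p)*0.794900] = 1.999443


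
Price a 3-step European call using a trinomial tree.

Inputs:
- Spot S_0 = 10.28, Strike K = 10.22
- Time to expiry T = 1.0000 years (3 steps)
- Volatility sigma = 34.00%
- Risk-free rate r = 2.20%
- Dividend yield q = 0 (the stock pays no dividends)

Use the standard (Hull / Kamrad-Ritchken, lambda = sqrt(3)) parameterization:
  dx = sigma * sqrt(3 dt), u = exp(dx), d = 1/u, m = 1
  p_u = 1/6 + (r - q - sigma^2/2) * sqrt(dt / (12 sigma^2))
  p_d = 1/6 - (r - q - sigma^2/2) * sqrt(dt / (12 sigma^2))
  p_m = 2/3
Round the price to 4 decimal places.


dt = T/N = 0.333333; dx = sigma*sqrt(3*dt) = 0.340000
u = exp(dx) = 1.404948; d = 1/u = 0.711770
p_u = 0.149118, p_m = 0.666667, p_d = 0.184216
Discount per step: exp(-r*dt) = 0.992693
Stock lattice S(k, j) with j the centered position index:
  k=0: S(0,+0) = 10.2800
  k=1: S(1,-1) = 7.3170; S(1,+0) = 10.2800; S(1,+1) = 14.4429
  k=2: S(2,-2) = 5.2080; S(2,-1) = 7.3170; S(2,+0) = 10.2800; S(2,+1) = 14.4429; S(2,+2) = 20.2915
  k=3: S(3,-3) = 3.7069; S(3,-2) = 5.2080; S(3,-1) = 7.3170; S(3,+0) = 10.2800; S(3,+1) = 14.4429; S(3,+2) = 20.2915; S(3,+3) = 28.5084
Terminal payoffs V(N, j) = max(S_T - K, 0):
  V(3,-3) = 0.000000; V(3,-2) = 0.000000; V(3,-1) = 0.000000; V(3,+0) = 0.060000; V(3,+1) = 4.222861; V(3,+2) = 10.071463; V(3,+3) = 18.288442
Backward induction: V(k, j) = exp(-r*dt) * [p_u * V(k+1, j+1) + p_m * V(k+1, j) + p_d * V(k+1, j-1)]
  V(2,-2) = exp(-r*dt) * [p_u*0.000000 + p_m*0.000000 + p_d*0.000000] = 0.000000
  V(2,-1) = exp(-r*dt) * [p_u*0.060000 + p_m*0.000000 + p_d*0.000000] = 0.008882
  V(2,+0) = exp(-r*dt) * [p_u*4.222861 + p_m*0.060000 + p_d*0.000000] = 0.664810
  V(2,+1) = exp(-r*dt) * [p_u*10.071463 + p_m*4.222861 + p_d*0.060000] = 4.296503
  V(2,+2) = exp(-r*dt) * [p_u*18.288442 + p_m*10.071463 + p_d*4.222861] = 10.144688
  V(1,-1) = exp(-r*dt) * [p_u*0.664810 + p_m*0.008882 + p_d*0.000000] = 0.104288
  V(1,+0) = exp(-r*dt) * [p_u*4.296503 + p_m*0.664810 + p_d*0.008882] = 1.077596
  V(1,+1) = exp(-r*dt) * [p_u*10.144688 + p_m*4.296503 + p_d*0.664810] = 4.466680
  V(0,+0) = exp(-r*dt) * [p_u*4.466680 + p_m*1.077596 + p_d*0.104288] = 1.393414

Answer: Price = V(0,0) = 1.3934


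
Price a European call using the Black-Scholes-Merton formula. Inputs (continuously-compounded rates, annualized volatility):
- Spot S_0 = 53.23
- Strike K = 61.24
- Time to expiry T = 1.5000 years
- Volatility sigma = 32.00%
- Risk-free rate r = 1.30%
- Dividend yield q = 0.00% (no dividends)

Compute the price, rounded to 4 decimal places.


Answer: Price = 5.7944

Derivation:
d1 = (ln(S/K) + (r - q + 0.5*sigma^2) * T) / (sigma * sqrt(T)) = -0.11195807
d2 = d1 - sigma * sqrt(T) = -0.50387643
exp(-rT) = 0.98068890; exp(-qT) = 1.00000000
C = S_0 * exp(-qT) * N(d1) - K * exp(-rT) * N(d2)
N(d1) = 0.45542833; N(d2) = 0.30717411
C = 53.2300 * 1.00000000 * 0.45542833 - 61.2400 * 0.98068890 * 0.30717411 = 5.7944


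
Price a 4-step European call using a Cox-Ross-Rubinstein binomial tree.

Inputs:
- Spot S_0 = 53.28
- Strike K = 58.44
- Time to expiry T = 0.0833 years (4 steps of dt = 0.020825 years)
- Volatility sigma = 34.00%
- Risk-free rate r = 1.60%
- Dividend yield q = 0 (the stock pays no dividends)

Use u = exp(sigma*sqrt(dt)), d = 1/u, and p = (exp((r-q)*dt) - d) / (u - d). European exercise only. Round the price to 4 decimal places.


dt = T/N = 0.020825
u = exp(sigma*sqrt(dt)) = 1.050289; d = 1/u = 0.952119
p = (exp((r-q)*dt) - d) / (u - d) = 0.491131
Discount per step: exp(-r*dt) = 0.999667
Stock lattice S(k, i) with i counting down-moves:
  k=0: S(0,0) = 53.2800
  k=1: S(1,0) = 55.9594; S(1,1) = 50.7289
  k=2: S(2,0) = 58.7735; S(2,1) = 53.2800; S(2,2) = 48.3000
  k=3: S(3,0) = 61.7291; S(3,1) = 55.9594; S(3,2) = 50.7289; S(3,3) = 45.9873
  k=4: S(4,0) = 64.8334; S(4,1) = 58.7735; S(4,2) = 53.2800; S(4,3) = 48.3000; S(4,4) = 43.7854
Terminal payoffs V(N, i) = max(S_T - K, 0):
  V(4,0) = 6.393397; V(4,1) = 0.333492; V(4,2) = 0.000000; V(4,3) = 0.000000; V(4,4) = 0.000000
Backward induction: V(k, i) = exp(-r*dt) * [p * V(k+1, i) + (1-p) * V(k+1, i+1)].
  V(3,0) = exp(-r*dt) * [p*6.393397 + (1-p)*0.333492] = 3.308596
  V(3,1) = exp(-r*dt) * [p*0.333492 + (1-p)*0.000000] = 0.163734
  V(3,2) = exp(-r*dt) * [p*0.000000 + (1-p)*0.000000] = 0.000000
  V(3,3) = exp(-r*dt) * [p*0.000000 + (1-p)*0.000000] = 0.000000
  V(2,0) = exp(-r*dt) * [p*3.308596 + (1-p)*0.163734] = 1.707704
  V(2,1) = exp(-r*dt) * [p*0.163734 + (1-p)*0.000000] = 0.080388
  V(2,2) = exp(-r*dt) * [p*0.000000 + (1-p)*0.000000] = 0.000000
  V(1,0) = exp(-r*dt) * [p*1.707704 + (1-p)*0.080388] = 0.879320
  V(1,1) = exp(-r*dt) * [p*0.080388 + (1-p)*0.000000] = 0.039468
  V(0,0) = exp(-r*dt) * [p*0.879320 + (1-p)*0.039468] = 0.451795

Answer: Price = V(0,0) = 0.4518


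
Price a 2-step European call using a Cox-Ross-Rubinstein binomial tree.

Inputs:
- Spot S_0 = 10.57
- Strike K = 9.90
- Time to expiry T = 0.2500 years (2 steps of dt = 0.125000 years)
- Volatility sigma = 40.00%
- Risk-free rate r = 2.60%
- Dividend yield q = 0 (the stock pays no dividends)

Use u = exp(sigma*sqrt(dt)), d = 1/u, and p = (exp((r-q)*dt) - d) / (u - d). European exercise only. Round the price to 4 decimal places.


dt = T/N = 0.125000
u = exp(sigma*sqrt(dt)) = 1.151910; d = 1/u = 0.868123
p = (exp((r-q)*dt) - d) / (u - d) = 0.476174
Discount per step: exp(-r*dt) = 0.996755
Stock lattice S(k, i) with i counting down-moves:
  k=0: S(0,0) = 10.5700
  k=1: S(1,0) = 12.1757; S(1,1) = 9.1761
  k=2: S(2,0) = 14.0253; S(2,1) = 10.5700; S(2,2) = 7.9660
Terminal payoffs V(N, i) = max(S_T - K, 0):
  V(2,0) = 4.125295; V(2,1) = 0.670000; V(2,2) = 0.000000
Backward induction: V(k, i) = exp(-r*dt) * [p * V(k+1, i) + (1-p) * V(k+1, i+1)].
  V(1,0) = exp(-r*dt) * [p*4.125295 + (1-p)*0.670000] = 2.307811
  V(1,1) = exp(-r*dt) * [p*0.670000 + (1-p)*0.000000] = 0.318002
  V(0,0) = exp(-r*dt) * [p*2.307811 + (1-p)*0.318002] = 1.261391

Answer: Price = V(0,0) = 1.2614


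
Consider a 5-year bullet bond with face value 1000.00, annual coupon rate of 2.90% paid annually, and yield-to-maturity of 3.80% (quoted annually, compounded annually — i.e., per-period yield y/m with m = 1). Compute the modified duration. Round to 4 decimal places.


Coupon per period c = face * coupon_rate / m = 29.000000
Periods per year m = 1; per-period yield y/m = 0.038000
Number of cashflows N = 5
Cashflows (t years, CF_t, discount factor 1/(1+y/m)^(m*t), PV):
  t = 1.0000: CF_t = 29.000000, DF = 0.963391, PV = 27.938343
  t = 2.0000: CF_t = 29.000000, DF = 0.928122, PV = 26.915552
  t = 3.0000: CF_t = 29.000000, DF = 0.894145, PV = 25.930204
  t = 4.0000: CF_t = 29.000000, DF = 0.861411, PV = 24.980929
  t = 5.0000: CF_t = 1029.000000, DF = 0.829876, PV = 853.942458
Price P = sum_t PV_t = 959.707486
First compute Macaulay numerator sum_t t * PV_t:
  t * PV_t at t = 1.0000: 27.938343
  t * PV_t at t = 2.0000: 53.831104
  t * PV_t at t = 3.0000: 77.790613
  t * PV_t at t = 4.0000: 99.923716
  t * PV_t at t = 5.0000: 4269.712290
Macaulay duration D = 4529.196065 / 959.707486 = 4.719351
Modified duration = D / (1 + y/m) = 4.719351 / (1 + 0.038000) = 4.546581

Answer: Modified duration = 4.5466


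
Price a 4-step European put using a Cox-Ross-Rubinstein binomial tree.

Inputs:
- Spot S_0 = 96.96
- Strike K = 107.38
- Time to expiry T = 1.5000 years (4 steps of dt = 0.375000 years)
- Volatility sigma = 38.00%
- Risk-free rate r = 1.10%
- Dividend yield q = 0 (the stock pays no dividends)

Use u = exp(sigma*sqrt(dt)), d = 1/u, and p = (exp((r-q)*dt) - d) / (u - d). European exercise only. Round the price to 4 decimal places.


Answer: Price = V(0,0) = 23.6127

Derivation:
dt = T/N = 0.375000
u = exp(sigma*sqrt(dt)) = 1.262005; d = 1/u = 0.792390
p = (exp((r-q)*dt) - d) / (u - d) = 0.450888
Discount per step: exp(-r*dt) = 0.995883
Stock lattice S(k, i) with i counting down-moves:
  k=0: S(0,0) = 96.9600
  k=1: S(1,0) = 122.3640; S(1,1) = 76.8301
  k=2: S(2,0) = 154.4239; S(2,1) = 96.9600; S(2,2) = 60.8794
  k=3: S(3,0) = 194.8837; S(3,1) = 122.3640; S(3,2) = 76.8301; S(3,3) = 48.2403
  k=4: S(4,0) = 245.9442; S(4,1) = 154.4239; S(4,2) = 96.9600; S(4,3) = 60.8794; S(4,4) = 38.2251
Terminal payoffs V(N, i) = max(K - S_T, 0):
  V(4,0) = 0.000000; V(4,1) = 0.000000; V(4,2) = 10.420000; V(4,3) = 46.500563; V(4,4) = 69.154898
Backward induction: V(k, i) = exp(-r*dt) * [p * V(k+1, i) + (1-p) * V(k+1, i+1)].
  V(3,0) = exp(-r*dt) * [p*0.000000 + (1-p)*0.000000] = 0.000000
  V(3,1) = exp(-r*dt) * [p*0.000000 + (1-p)*10.420000] = 5.698197
  V(3,2) = exp(-r*dt) * [p*10.420000 + (1-p)*46.500563] = 30.107831
  V(3,3) = exp(-r*dt) * [p*46.500563 + (1-p)*69.154898] = 58.697710
  V(2,0) = exp(-r*dt) * [p*0.000000 + (1-p)*5.698197] = 3.116070
  V(2,1) = exp(-r*dt) * [p*5.698197 + (1-p)*30.107831] = 19.023195
  V(2,2) = exp(-r*dt) * [p*30.107831 + (1-p)*58.697710] = 45.618322
  V(1,0) = exp(-r*dt) * [p*3.116070 + (1-p)*19.023195] = 11.802085
  V(1,1) = exp(-r*dt) * [p*19.023195 + (1-p)*45.618322] = 33.488482
  V(0,0) = exp(-r*dt) * [p*11.802085 + (1-p)*33.488482] = 23.612749
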